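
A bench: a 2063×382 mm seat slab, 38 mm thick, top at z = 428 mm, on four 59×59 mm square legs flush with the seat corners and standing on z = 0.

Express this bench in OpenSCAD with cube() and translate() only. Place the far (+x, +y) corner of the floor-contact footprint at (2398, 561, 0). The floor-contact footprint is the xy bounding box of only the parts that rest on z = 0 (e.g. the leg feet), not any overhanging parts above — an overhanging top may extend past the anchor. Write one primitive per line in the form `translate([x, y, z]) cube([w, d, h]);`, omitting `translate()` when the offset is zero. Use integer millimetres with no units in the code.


translate([335, 179, 390]) cube([2063, 382, 38]);
translate([335, 179, 0]) cube([59, 59, 390]);
translate([335, 502, 0]) cube([59, 59, 390]);
translate([2339, 179, 0]) cube([59, 59, 390]);
translate([2339, 502, 0]) cube([59, 59, 390]);


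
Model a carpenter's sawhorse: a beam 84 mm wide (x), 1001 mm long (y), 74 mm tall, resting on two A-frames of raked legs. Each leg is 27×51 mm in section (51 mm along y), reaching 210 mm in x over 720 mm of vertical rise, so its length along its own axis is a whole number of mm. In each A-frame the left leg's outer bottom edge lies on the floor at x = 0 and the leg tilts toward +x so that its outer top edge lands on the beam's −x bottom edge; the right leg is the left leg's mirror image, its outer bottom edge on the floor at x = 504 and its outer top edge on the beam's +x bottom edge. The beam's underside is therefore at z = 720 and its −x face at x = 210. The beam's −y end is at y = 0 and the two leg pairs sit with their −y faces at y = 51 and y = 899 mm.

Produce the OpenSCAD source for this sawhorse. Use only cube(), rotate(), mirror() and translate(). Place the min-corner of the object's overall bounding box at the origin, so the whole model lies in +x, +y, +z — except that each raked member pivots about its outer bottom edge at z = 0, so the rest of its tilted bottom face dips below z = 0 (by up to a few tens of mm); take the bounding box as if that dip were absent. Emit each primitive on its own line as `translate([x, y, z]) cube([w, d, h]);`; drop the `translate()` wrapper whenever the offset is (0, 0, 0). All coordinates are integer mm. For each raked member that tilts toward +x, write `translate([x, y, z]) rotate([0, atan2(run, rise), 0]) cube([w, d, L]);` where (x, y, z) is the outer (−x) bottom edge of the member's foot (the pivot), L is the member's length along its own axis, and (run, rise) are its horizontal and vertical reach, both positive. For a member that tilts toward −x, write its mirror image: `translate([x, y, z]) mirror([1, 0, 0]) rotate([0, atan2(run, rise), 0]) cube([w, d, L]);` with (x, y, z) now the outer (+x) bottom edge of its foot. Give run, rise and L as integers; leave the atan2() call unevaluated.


translate([210, 0, 720]) cube([84, 1001, 74]);
translate([0, 51, 0]) rotate([0, atan2(210, 720), 0]) cube([27, 51, 750]);
translate([504, 51, 0]) mirror([1, 0, 0]) rotate([0, atan2(210, 720), 0]) cube([27, 51, 750]);
translate([0, 899, 0]) rotate([0, atan2(210, 720), 0]) cube([27, 51, 750]);
translate([504, 899, 0]) mirror([1, 0, 0]) rotate([0, atan2(210, 720), 0]) cube([27, 51, 750]);


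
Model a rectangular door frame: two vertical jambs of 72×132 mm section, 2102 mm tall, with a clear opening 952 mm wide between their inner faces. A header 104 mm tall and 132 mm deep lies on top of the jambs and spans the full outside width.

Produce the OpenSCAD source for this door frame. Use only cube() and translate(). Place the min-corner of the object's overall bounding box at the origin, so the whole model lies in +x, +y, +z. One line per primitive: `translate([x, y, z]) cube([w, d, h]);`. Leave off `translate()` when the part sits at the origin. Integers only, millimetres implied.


cube([72, 132, 2102]);
translate([1024, 0, 0]) cube([72, 132, 2102]);
translate([0, 0, 2102]) cube([1096, 132, 104]);


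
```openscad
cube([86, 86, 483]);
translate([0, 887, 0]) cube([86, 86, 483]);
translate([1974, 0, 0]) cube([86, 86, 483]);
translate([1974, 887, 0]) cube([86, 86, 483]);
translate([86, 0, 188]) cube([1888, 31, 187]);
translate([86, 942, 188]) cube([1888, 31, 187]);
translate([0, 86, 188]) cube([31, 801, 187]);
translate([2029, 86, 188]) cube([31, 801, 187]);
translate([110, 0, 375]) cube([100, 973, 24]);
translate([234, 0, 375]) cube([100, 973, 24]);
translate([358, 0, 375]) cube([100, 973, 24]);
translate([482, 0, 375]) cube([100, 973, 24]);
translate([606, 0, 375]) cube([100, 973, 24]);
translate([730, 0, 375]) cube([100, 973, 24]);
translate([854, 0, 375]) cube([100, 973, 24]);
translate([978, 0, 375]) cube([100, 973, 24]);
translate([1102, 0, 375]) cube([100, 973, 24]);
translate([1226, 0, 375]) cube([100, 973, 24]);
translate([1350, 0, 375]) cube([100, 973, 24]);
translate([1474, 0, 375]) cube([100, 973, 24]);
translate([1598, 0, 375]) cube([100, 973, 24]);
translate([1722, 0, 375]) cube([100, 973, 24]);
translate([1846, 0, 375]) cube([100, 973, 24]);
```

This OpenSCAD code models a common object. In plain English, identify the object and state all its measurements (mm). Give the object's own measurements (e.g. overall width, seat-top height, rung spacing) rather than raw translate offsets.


A bed frame 2060 mm long (x) by 973 mm wide (y). Four 86×86 mm corner posts, 483 mm tall, at the corners of the footprint. Four rails of 31 mm thickness and 187 mm height run between adjacent posts with their undersides at z = 188 mm, their outer faces flush with the outside of the frame (the two x-running rails run between the posts' inner faces; the two y-running rails run between the posts' inner faces). 15 slats, each 100 mm wide (x) and 24 mm thick, lie across the top of the two x-running rails, running the full 973 mm width of the frame in y; along x they sit between the end posts with a 24 mm gap after the −x posts and between neighbouring slats, leaving 28 mm before the +x posts.


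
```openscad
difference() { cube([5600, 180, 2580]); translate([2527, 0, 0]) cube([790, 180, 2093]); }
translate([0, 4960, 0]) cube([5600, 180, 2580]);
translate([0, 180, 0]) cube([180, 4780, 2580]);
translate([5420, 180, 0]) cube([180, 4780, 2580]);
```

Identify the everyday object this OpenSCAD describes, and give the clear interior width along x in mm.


A single room. The interior width is 5240 mm.

Four walls enclosing a rectangle with a door in the front wall — a room. Outside width 5600 minus two 180 mm walls gives 5240 mm.


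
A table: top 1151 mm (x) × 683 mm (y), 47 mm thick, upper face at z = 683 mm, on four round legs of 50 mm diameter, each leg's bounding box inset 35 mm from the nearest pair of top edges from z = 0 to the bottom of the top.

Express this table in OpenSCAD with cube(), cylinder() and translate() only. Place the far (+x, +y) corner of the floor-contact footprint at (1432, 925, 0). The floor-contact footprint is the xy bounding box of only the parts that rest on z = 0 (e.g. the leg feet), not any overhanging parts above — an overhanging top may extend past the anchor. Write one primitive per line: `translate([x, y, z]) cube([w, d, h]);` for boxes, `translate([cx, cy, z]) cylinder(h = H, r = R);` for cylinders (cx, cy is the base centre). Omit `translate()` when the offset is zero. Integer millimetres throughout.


translate([316, 277, 636]) cube([1151, 683, 47]);
translate([376, 337, 0]) cylinder(h = 636, r = 25);
translate([1407, 337, 0]) cylinder(h = 636, r = 25);
translate([376, 900, 0]) cylinder(h = 636, r = 25);
translate([1407, 900, 0]) cylinder(h = 636, r = 25);


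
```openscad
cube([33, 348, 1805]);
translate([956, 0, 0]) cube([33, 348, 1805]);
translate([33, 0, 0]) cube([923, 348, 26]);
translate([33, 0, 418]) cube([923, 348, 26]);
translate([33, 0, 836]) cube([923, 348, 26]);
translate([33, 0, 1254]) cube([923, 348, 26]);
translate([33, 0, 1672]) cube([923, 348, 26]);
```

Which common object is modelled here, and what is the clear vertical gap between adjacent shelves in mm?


A bookshelf. The clear shelf gap is 392 mm.

Two tall side panels with 5 horizontal boards between them — a bookshelf. The first two shelf undersides are at z = 0 and z = 418; with shelf thickness 26, the clear gap is 418 − 0 − 26 = 392 mm.


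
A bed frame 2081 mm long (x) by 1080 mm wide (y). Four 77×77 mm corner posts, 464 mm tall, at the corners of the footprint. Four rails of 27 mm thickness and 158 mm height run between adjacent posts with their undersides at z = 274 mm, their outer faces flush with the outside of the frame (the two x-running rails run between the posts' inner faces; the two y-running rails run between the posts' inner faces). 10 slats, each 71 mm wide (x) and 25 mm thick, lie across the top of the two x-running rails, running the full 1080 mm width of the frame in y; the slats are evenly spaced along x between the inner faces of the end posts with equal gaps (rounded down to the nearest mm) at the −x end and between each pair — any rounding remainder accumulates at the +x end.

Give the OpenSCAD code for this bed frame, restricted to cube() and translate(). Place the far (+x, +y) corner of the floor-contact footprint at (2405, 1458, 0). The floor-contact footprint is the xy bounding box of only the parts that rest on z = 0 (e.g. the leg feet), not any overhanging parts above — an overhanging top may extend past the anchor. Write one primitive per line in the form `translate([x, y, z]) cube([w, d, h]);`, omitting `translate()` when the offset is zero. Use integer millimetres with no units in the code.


translate([324, 378, 0]) cube([77, 77, 464]);
translate([324, 1381, 0]) cube([77, 77, 464]);
translate([2328, 378, 0]) cube([77, 77, 464]);
translate([2328, 1381, 0]) cube([77, 77, 464]);
translate([401, 378, 274]) cube([1927, 27, 158]);
translate([401, 1431, 274]) cube([1927, 27, 158]);
translate([324, 455, 274]) cube([27, 926, 158]);
translate([2378, 455, 274]) cube([27, 926, 158]);
translate([511, 378, 432]) cube([71, 1080, 25]);
translate([692, 378, 432]) cube([71, 1080, 25]);
translate([873, 378, 432]) cube([71, 1080, 25]);
translate([1054, 378, 432]) cube([71, 1080, 25]);
translate([1235, 378, 432]) cube([71, 1080, 25]);
translate([1416, 378, 432]) cube([71, 1080, 25]);
translate([1597, 378, 432]) cube([71, 1080, 25]);
translate([1778, 378, 432]) cube([71, 1080, 25]);
translate([1959, 378, 432]) cube([71, 1080, 25]);
translate([2140, 378, 432]) cube([71, 1080, 25]);


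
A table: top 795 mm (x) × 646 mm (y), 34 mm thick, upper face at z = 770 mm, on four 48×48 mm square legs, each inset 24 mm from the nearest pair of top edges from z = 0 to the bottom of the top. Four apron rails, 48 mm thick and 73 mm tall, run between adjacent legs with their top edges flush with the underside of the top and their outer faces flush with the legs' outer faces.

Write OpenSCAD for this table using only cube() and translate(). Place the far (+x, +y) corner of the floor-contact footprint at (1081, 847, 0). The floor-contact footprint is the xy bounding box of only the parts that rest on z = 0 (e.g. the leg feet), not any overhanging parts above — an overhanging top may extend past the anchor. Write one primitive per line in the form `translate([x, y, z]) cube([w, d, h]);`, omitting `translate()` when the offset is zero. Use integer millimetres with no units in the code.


translate([310, 225, 736]) cube([795, 646, 34]);
translate([334, 249, 0]) cube([48, 48, 736]);
translate([1033, 249, 0]) cube([48, 48, 736]);
translate([334, 799, 0]) cube([48, 48, 736]);
translate([1033, 799, 0]) cube([48, 48, 736]);
translate([382, 249, 663]) cube([651, 48, 73]);
translate([382, 799, 663]) cube([651, 48, 73]);
translate([334, 297, 663]) cube([48, 502, 73]);
translate([1033, 297, 663]) cube([48, 502, 73]);


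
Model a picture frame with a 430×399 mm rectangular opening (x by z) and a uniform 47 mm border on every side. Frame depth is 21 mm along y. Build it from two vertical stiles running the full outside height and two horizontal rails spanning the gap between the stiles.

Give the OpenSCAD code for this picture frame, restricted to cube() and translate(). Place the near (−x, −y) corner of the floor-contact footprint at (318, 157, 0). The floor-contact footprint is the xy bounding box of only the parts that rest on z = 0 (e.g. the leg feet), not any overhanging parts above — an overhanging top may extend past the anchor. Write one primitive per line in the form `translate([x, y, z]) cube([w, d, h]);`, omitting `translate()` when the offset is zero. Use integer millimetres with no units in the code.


translate([318, 157, 0]) cube([47, 21, 493]);
translate([795, 157, 0]) cube([47, 21, 493]);
translate([365, 157, 0]) cube([430, 21, 47]);
translate([365, 157, 446]) cube([430, 21, 47]);


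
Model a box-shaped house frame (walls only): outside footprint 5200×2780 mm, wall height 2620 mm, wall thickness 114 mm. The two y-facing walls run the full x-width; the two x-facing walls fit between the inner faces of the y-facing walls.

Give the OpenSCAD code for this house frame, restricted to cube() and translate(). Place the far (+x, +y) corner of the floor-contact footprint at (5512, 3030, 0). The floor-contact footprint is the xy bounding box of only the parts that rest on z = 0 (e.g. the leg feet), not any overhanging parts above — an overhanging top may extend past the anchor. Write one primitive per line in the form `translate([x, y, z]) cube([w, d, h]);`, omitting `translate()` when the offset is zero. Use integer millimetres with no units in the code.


translate([312, 250, 0]) cube([5200, 114, 2620]);
translate([312, 2916, 0]) cube([5200, 114, 2620]);
translate([312, 364, 0]) cube([114, 2552, 2620]);
translate([5398, 364, 0]) cube([114, 2552, 2620]);


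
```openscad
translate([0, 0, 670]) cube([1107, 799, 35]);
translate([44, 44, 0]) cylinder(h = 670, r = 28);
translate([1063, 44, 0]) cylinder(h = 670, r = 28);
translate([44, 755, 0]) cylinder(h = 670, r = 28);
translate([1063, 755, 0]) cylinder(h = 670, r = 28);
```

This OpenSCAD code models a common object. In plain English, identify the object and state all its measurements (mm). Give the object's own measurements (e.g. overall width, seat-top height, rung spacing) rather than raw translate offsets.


A table: top 1107 mm (x) × 799 mm (y), 35 mm thick, upper face at z = 705 mm, on four round legs of 56 mm diameter, each leg's bounding box inset 16 mm from the nearest pair of top edges from z = 0 to the bottom of the top.


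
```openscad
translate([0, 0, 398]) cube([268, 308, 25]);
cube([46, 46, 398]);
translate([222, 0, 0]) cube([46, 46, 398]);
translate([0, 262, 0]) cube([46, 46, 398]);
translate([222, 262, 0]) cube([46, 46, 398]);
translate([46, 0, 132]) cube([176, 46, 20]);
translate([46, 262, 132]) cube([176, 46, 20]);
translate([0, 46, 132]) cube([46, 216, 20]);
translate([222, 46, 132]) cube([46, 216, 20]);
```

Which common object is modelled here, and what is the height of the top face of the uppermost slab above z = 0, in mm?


A stool. The seat height is 423 mm.

A 268×308×25 slab at z = 398 on four corner posts — a stool. The seat top is 398 + 25 = 423 mm.


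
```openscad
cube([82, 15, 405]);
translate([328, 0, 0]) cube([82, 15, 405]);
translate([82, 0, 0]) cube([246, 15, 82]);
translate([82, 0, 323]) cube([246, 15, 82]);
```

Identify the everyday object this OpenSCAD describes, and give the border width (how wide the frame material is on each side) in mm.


A picture frame. The border width is 82 mm.

Four thin pieces enclosing a rectangular opening — a picture frame. The two full-height stiles are 405 mm tall; the top rail sits at z = 323 and is 82 mm tall, so the border above the opening is 405 − 323 = 82 mm, matching the stile x-width.


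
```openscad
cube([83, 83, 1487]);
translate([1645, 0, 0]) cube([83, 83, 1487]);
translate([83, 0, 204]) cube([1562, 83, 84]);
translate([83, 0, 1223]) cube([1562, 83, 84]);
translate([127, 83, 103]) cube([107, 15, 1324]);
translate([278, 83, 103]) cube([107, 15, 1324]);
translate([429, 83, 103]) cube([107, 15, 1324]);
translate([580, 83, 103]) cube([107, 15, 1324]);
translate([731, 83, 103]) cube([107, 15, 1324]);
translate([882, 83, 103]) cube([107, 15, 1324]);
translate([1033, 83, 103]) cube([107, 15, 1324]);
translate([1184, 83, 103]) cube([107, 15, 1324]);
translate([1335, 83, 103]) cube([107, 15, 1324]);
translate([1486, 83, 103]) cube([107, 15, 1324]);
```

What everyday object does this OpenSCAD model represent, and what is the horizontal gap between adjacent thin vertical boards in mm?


A fence section. The picket gap is 44 mm.

Two posts, two rails, 10 pickets — a fence section. Span 1562 mm holds 10 pickets of 107 mm with 11 equal gaps: ⌊(1562 − 10·107) / 11⌋ = 44 mm.


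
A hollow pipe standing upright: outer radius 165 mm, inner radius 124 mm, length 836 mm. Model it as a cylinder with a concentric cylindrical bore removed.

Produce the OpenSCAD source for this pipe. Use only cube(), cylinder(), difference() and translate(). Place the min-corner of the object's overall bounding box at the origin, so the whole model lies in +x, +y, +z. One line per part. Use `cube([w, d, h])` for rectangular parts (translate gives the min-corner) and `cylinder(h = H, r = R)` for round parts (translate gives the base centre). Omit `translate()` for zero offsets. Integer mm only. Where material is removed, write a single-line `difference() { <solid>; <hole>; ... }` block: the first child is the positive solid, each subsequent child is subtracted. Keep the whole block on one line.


difference() { translate([165, 165, 0]) cylinder(h = 836, r = 165); translate([165, 165, 0]) cylinder(h = 836, r = 124); }


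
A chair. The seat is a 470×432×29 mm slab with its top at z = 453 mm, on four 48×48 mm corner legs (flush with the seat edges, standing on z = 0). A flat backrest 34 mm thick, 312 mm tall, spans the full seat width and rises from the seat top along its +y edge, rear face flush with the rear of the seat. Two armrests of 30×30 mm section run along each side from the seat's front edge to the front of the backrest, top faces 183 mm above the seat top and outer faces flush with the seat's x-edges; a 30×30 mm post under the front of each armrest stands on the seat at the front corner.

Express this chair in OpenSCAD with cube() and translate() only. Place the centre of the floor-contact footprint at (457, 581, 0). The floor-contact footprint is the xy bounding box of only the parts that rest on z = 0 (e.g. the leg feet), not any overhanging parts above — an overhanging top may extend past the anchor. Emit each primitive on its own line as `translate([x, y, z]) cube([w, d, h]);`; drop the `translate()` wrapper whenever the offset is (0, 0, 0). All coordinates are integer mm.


translate([222, 365, 424]) cube([470, 432, 29]);
translate([222, 365, 0]) cube([48, 48, 424]);
translate([644, 365, 0]) cube([48, 48, 424]);
translate([222, 749, 0]) cube([48, 48, 424]);
translate([644, 749, 0]) cube([48, 48, 424]);
translate([222, 763, 453]) cube([470, 34, 312]);
translate([222, 365, 606]) cube([30, 398, 30]);
translate([662, 365, 606]) cube([30, 398, 30]);
translate([222, 365, 453]) cube([30, 30, 153]);
translate([662, 365, 453]) cube([30, 30, 153]);


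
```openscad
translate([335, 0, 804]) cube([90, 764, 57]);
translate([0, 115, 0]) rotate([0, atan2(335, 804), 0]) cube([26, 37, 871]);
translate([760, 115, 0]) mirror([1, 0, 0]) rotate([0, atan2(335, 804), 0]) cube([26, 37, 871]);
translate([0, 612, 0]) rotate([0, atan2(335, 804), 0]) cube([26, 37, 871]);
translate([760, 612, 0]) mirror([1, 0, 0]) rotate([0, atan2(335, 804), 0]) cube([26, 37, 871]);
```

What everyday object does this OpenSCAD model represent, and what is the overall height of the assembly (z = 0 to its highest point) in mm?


A sawhorse. The overall height is 861 mm.

A beam across two mirrored pairs of raked legs — a sawhorse. The beam's underside is at z = 804 (matching the legs' vertical rise in atan2(335, 804)) and the beam is 57 mm tall, so its top is at 804 + 57 = 861 mm. The raked legs top out at the beam's underside, so that is the highest point.


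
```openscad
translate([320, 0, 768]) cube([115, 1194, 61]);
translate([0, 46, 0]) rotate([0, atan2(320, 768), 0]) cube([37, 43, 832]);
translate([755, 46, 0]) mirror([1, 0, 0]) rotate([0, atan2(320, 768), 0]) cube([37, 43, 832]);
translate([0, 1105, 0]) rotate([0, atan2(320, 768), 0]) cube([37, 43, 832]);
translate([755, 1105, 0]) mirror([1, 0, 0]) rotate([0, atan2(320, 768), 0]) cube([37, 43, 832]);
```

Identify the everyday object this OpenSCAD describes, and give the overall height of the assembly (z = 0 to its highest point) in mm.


A sawhorse. The overall height is 829 mm.

A beam across two mirrored pairs of raked legs — a sawhorse. The beam's underside is at z = 768 (matching the legs' vertical rise in atan2(320, 768)) and the beam is 61 mm tall, so its top is at 768 + 61 = 829 mm. The raked legs top out at the beam's underside, so that is the highest point.


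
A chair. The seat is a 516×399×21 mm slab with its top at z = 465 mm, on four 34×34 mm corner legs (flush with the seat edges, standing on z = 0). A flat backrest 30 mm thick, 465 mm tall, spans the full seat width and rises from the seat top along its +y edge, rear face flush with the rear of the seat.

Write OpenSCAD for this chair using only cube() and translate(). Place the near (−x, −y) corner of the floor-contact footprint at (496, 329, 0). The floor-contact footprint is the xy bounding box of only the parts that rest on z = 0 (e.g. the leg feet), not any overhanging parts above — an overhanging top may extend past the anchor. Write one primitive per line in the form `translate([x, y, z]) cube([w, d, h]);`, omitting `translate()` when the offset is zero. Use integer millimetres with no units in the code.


translate([496, 329, 444]) cube([516, 399, 21]);
translate([496, 329, 0]) cube([34, 34, 444]);
translate([978, 329, 0]) cube([34, 34, 444]);
translate([496, 694, 0]) cube([34, 34, 444]);
translate([978, 694, 0]) cube([34, 34, 444]);
translate([496, 698, 465]) cube([516, 30, 465]);


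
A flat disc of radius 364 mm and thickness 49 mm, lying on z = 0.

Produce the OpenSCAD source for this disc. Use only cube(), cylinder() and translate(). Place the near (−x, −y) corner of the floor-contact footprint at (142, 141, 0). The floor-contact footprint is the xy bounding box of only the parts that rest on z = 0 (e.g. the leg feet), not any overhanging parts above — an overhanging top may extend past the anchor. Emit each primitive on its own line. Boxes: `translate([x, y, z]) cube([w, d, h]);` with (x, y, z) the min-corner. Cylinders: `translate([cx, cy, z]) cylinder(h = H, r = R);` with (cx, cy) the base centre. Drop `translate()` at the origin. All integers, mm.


translate([506, 505, 0]) cylinder(h = 49, r = 364);


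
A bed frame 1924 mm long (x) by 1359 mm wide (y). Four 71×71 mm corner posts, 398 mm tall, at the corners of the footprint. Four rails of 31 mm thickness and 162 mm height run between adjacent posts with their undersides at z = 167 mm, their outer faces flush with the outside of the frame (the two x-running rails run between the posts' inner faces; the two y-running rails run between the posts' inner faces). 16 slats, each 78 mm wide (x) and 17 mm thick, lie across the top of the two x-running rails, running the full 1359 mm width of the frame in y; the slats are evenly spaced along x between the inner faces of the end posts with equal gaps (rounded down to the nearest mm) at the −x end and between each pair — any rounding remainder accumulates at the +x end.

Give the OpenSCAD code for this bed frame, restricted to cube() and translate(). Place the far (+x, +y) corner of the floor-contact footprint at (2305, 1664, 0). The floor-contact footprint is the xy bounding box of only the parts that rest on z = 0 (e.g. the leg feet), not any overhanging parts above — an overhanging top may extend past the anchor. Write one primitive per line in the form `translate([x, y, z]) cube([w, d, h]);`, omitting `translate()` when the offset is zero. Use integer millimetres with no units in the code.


// slat z = rail_z + rail_h = 167 + 162 = 329
// slat gap = ⌊(1782 − 16·78) / 17⌋ = 31
translate([381, 305, 0]) cube([71, 71, 398]);
translate([381, 1593, 0]) cube([71, 71, 398]);
translate([2234, 305, 0]) cube([71, 71, 398]);
translate([2234, 1593, 0]) cube([71, 71, 398]);
translate([452, 305, 167]) cube([1782, 31, 162]);
translate([452, 1633, 167]) cube([1782, 31, 162]);
translate([381, 376, 167]) cube([31, 1217, 162]);
translate([2274, 376, 167]) cube([31, 1217, 162]);
translate([483, 305, 329]) cube([78, 1359, 17]);
translate([592, 305, 329]) cube([78, 1359, 17]);
translate([701, 305, 329]) cube([78, 1359, 17]);
translate([810, 305, 329]) cube([78, 1359, 17]);
translate([919, 305, 329]) cube([78, 1359, 17]);
translate([1028, 305, 329]) cube([78, 1359, 17]);
translate([1137, 305, 329]) cube([78, 1359, 17]);
translate([1246, 305, 329]) cube([78, 1359, 17]);
translate([1355, 305, 329]) cube([78, 1359, 17]);
translate([1464, 305, 329]) cube([78, 1359, 17]);
translate([1573, 305, 329]) cube([78, 1359, 17]);
translate([1682, 305, 329]) cube([78, 1359, 17]);
translate([1791, 305, 329]) cube([78, 1359, 17]);
translate([1900, 305, 329]) cube([78, 1359, 17]);
translate([2009, 305, 329]) cube([78, 1359, 17]);
translate([2118, 305, 329]) cube([78, 1359, 17]);


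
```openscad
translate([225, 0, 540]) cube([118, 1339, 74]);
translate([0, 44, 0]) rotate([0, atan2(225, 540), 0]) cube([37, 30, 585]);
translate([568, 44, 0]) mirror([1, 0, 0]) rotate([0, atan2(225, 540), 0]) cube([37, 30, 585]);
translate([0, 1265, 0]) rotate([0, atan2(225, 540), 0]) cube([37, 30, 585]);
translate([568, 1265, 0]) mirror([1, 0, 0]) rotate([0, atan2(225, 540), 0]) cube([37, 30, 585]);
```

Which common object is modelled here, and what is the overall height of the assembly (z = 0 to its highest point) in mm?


A sawhorse. The overall height is 614 mm.

A beam across two mirrored pairs of raked legs — a sawhorse. The beam's underside is at z = 540 (matching the legs' vertical rise in atan2(225, 540)) and the beam is 74 mm tall, so its top is at 540 + 74 = 614 mm. The raked legs top out at the beam's underside, so that is the highest point.


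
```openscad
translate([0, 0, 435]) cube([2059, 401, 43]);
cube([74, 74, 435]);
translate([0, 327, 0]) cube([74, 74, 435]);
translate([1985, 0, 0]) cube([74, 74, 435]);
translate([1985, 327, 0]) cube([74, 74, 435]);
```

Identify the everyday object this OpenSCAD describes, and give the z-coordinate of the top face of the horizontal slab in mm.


A bench. The seat-top height is 478 mm.

A long slab on four corner posts — a bench. The slab sits at z = 435 with thickness 43, so the top is 435 + 43 = 478 mm.


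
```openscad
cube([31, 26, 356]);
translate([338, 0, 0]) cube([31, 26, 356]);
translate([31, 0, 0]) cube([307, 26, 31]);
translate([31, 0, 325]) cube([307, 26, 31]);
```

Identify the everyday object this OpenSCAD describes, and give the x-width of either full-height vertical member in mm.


A picture frame. The border width is 31 mm.

Four thin pieces enclosing a rectangular opening — a picture frame. The two full-height stiles are 356 mm tall; the top rail sits at z = 325 and is 31 mm tall, so the border above the opening is 356 − 325 = 31 mm, matching the stile x-width.


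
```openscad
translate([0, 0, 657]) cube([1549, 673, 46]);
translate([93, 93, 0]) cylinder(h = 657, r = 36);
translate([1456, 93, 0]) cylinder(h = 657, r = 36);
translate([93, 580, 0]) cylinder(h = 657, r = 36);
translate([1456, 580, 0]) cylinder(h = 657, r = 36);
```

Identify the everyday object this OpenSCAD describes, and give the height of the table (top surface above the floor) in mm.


A table. The table height is 703 mm.

A 1549×673×46 slab sits at z = 657 on four Ø72 mm round legs — a table. The top surface is at 657 + 46 = 703 mm.


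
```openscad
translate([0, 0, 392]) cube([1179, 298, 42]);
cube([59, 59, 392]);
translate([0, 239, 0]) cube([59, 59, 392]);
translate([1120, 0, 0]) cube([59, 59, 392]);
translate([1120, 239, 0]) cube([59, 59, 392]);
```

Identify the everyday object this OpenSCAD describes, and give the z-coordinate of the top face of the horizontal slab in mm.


A bench. The seat-top height is 434 mm.

A long slab on four corner posts — a bench. The slab sits at z = 392 with thickness 42, so the top is 392 + 42 = 434 mm.


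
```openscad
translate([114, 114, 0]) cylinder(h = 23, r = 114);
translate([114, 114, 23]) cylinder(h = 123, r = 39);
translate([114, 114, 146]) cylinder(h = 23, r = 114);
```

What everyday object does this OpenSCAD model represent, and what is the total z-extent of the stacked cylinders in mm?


A spool. The overall height is 169 mm.

Three coaxial cylinders, large–small–large — a spool. Two 23 mm flanges and a 123 mm core give 23 + 123 + 23 = 169 mm.


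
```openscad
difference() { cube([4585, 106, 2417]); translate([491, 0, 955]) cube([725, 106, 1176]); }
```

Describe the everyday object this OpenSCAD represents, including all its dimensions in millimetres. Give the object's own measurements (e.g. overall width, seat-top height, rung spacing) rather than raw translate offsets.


A wall 4585 mm long (x), 106 mm thick (y), 2417 mm tall, with a rectangular window opening cut through it. The opening is 725 mm wide and 1176 mm tall; its sill is at z = 955 mm and its near (−x) edge is 491 mm from the wall's −x end. The opening passes through the full wall thickness.


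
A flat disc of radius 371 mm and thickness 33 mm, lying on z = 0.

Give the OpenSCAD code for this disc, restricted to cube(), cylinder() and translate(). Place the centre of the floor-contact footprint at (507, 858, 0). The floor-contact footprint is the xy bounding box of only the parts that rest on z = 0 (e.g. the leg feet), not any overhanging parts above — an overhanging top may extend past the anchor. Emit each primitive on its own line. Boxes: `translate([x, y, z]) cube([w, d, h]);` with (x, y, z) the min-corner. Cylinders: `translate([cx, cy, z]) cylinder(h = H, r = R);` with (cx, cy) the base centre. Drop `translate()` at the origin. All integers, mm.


translate([507, 858, 0]) cylinder(h = 33, r = 371);


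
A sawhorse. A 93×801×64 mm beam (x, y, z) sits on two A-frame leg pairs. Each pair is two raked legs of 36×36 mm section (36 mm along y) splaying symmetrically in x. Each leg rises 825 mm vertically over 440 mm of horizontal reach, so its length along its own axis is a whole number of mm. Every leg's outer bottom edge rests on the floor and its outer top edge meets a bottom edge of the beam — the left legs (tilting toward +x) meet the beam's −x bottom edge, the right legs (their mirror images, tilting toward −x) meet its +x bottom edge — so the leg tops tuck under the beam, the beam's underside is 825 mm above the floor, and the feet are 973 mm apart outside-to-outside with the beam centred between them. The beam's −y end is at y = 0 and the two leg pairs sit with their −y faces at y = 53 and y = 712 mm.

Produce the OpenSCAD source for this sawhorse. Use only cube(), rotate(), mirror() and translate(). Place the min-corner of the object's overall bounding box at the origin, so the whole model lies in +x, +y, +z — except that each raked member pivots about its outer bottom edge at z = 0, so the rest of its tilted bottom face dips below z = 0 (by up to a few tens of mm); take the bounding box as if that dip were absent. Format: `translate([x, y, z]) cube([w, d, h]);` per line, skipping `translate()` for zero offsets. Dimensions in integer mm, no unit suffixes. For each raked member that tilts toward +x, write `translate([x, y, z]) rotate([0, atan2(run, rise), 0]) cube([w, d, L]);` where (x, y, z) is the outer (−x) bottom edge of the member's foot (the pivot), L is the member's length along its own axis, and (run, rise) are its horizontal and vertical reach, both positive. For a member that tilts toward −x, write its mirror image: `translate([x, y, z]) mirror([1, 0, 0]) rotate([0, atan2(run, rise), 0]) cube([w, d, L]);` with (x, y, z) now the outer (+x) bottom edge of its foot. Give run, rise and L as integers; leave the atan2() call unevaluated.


translate([440, 0, 825]) cube([93, 801, 64]);
translate([0, 53, 0]) rotate([0, atan2(440, 825), 0]) cube([36, 36, 935]);
translate([973, 53, 0]) mirror([1, 0, 0]) rotate([0, atan2(440, 825), 0]) cube([36, 36, 935]);
translate([0, 712, 0]) rotate([0, atan2(440, 825), 0]) cube([36, 36, 935]);
translate([973, 712, 0]) mirror([1, 0, 0]) rotate([0, atan2(440, 825), 0]) cube([36, 36, 935]);


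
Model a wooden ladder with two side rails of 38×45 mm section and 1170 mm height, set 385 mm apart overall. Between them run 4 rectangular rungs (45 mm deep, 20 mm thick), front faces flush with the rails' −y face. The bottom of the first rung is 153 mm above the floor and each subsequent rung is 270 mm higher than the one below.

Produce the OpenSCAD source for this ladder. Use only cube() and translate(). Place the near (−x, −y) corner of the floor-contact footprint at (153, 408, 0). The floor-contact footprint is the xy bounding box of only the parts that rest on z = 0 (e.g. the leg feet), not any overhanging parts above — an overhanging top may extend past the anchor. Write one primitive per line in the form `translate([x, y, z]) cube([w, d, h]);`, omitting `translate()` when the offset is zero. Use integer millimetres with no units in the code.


translate([153, 408, 0]) cube([38, 45, 1170]);
translate([500, 408, 0]) cube([38, 45, 1170]);
translate([191, 408, 153]) cube([309, 45, 20]);
translate([191, 408, 423]) cube([309, 45, 20]);
translate([191, 408, 693]) cube([309, 45, 20]);
translate([191, 408, 963]) cube([309, 45, 20]);


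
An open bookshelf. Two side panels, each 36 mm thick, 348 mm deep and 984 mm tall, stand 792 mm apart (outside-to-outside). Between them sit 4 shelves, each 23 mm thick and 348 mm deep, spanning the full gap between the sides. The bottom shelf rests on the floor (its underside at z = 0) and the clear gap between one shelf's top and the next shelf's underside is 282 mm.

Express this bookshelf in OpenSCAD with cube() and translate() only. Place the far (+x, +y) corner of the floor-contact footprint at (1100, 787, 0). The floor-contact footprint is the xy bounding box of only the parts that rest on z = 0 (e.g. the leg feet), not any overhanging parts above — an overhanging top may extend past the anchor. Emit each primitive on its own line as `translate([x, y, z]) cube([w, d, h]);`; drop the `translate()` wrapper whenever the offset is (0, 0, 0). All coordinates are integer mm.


translate([308, 439, 0]) cube([36, 348, 984]);
translate([1064, 439, 0]) cube([36, 348, 984]);
translate([344, 439, 0]) cube([720, 348, 23]);
translate([344, 439, 305]) cube([720, 348, 23]);
translate([344, 439, 610]) cube([720, 348, 23]);
translate([344, 439, 915]) cube([720, 348, 23]);


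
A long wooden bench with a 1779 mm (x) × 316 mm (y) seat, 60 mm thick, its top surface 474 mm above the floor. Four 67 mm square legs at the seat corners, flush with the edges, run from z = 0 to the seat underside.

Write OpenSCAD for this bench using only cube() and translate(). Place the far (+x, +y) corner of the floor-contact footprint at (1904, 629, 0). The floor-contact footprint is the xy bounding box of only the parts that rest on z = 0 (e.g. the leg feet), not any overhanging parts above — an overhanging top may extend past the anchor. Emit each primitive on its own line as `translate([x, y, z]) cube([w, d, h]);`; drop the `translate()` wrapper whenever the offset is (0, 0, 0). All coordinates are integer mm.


translate([125, 313, 414]) cube([1779, 316, 60]);
translate([125, 313, 0]) cube([67, 67, 414]);
translate([125, 562, 0]) cube([67, 67, 414]);
translate([1837, 313, 0]) cube([67, 67, 414]);
translate([1837, 562, 0]) cube([67, 67, 414]);


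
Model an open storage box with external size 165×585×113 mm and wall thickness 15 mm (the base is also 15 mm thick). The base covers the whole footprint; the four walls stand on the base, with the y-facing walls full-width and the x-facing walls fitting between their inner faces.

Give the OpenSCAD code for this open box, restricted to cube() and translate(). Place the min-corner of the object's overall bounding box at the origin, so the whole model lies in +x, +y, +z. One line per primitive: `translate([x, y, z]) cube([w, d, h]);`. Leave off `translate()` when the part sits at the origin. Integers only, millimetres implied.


cube([165, 585, 15]);
translate([0, 0, 15]) cube([165, 15, 98]);
translate([0, 570, 15]) cube([165, 15, 98]);
translate([0, 15, 15]) cube([15, 555, 98]);
translate([150, 15, 15]) cube([15, 555, 98]);


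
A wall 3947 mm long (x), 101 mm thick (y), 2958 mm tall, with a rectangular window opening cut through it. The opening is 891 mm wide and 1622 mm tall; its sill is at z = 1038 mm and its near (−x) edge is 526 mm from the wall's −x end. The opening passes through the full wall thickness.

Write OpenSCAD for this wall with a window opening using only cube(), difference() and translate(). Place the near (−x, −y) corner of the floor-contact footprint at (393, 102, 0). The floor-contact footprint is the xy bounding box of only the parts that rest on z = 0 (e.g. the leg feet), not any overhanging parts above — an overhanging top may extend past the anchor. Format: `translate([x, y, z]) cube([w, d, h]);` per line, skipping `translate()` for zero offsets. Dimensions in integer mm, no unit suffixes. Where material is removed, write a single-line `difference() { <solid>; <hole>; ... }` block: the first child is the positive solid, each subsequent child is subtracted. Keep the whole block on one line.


difference() { translate([393, 102, 0]) cube([3947, 101, 2958]); translate([919, 102, 1038]) cube([891, 101, 1622]); }


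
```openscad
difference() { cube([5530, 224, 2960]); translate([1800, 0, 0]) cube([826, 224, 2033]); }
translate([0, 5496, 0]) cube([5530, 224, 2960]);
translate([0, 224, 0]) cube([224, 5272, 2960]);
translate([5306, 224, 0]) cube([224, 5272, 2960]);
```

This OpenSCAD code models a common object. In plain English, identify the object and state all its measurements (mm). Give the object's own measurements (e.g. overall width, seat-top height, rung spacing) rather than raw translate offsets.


A single room: four walls, each 2960 mm tall and 224 mm thick, enclosing an outside footprint 5530×5720 mm (x × y), no floor or roof. The front and back walls (−y and +y sides) run the full x-width; the side walls fit between their inner faces. A door opening 826 mm wide and 2033 mm tall is cut through the front wall from the floor up, its −x edge 1800 mm from the wall's −x end.


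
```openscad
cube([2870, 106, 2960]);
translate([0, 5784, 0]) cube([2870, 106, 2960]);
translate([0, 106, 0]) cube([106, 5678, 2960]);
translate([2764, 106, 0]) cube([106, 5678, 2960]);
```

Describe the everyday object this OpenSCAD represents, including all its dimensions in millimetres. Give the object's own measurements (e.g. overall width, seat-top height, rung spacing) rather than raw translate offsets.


The wall frame of a small rectangular building: four walls, each 2960 mm tall and 106 mm thick, enclosing a footprint 2870 mm (x) by 5890 mm (y) outside-to-outside, with no floor or roof. The front and back walls (the −y and +y sides) span the full width; the two side walls fit between them.


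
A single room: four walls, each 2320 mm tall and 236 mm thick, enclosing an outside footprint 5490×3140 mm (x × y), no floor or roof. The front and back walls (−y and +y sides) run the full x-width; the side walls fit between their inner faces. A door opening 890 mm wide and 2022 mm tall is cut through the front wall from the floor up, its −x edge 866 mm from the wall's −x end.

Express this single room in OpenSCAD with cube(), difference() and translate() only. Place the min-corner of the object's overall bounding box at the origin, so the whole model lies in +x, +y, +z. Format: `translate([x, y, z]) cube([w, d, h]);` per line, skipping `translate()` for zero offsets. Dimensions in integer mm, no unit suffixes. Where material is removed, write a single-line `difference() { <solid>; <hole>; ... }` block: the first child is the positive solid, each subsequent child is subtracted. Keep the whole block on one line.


difference() { cube([5490, 236, 2320]); translate([866, 0, 0]) cube([890, 236, 2022]); }
translate([0, 2904, 0]) cube([5490, 236, 2320]);
translate([0, 236, 0]) cube([236, 2668, 2320]);
translate([5254, 236, 0]) cube([236, 2668, 2320]);
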